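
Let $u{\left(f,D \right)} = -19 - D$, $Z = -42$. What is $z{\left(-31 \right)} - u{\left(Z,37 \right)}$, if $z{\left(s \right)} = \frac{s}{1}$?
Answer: $25$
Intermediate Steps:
$z{\left(s \right)} = s$ ($z{\left(s \right)} = s 1 = s$)
$z{\left(-31 \right)} - u{\left(Z,37 \right)} = -31 - \left(-19 - 37\right) = -31 - -56 = -31 + 56 = 25$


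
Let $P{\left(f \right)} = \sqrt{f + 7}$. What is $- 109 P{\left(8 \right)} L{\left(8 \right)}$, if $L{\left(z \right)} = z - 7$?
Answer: $- 109 \sqrt{15} \approx -422.16$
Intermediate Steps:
$L{\left(z \right)} = -7 + z$ ($L{\left(z \right)} = z - 7 = -7 + z$)
$P{\left(f \right)} = \sqrt{7 + f}$
$- 109 P{\left(8 \right)} L{\left(8 \right)} = - 109 \sqrt{7 + 8} \left(-7 + 8\right) = - 109 \sqrt{15} \cdot 1 = - 109 \sqrt{15}$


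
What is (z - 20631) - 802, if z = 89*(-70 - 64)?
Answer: -33359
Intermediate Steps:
z = -11926 (z = 89*(-134) = -11926)
(z - 20631) - 802 = (-11926 - 20631) - 802 = -32557 - 802 = -33359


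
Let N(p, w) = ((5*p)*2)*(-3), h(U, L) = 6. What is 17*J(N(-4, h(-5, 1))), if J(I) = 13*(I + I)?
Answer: 53040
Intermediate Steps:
N(p, w) = -30*p (N(p, w) = (10*p)*(-3) = -30*p)
J(I) = 26*I (J(I) = 13*(2*I) = 26*I)
17*J(N(-4, h(-5, 1))) = 17*(26*(-30*(-4))) = 17*(26*120) = 17*3120 = 53040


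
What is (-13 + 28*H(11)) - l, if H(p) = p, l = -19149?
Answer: 19444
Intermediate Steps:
(-13 + 28*H(11)) - l = (-13 + 28*11) - 1*(-19149) = (-13 + 308) + 19149 = 295 + 19149 = 19444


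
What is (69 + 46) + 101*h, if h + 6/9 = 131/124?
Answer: 57425/372 ≈ 154.37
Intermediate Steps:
h = 145/372 (h = -2/3 + 131/124 = 145/372 ≈ 0.38978)
(69 + 46) + 101*h = (69 + 46) + 101*(145/372) = 115 + 14645/372 = 57425/372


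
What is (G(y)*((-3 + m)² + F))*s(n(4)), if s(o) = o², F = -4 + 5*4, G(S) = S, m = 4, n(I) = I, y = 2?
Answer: 544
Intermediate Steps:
F = 16 (F = -4 + 20 = 16)
(G(y)*((-3 + m)² + F))*s(n(4)) = (2*((-3 + 4)² + 16))*4² = (2*(1² + 16))*16 = (2*(1 + 16))*16 = (2*17)*16 = 34*16 = 544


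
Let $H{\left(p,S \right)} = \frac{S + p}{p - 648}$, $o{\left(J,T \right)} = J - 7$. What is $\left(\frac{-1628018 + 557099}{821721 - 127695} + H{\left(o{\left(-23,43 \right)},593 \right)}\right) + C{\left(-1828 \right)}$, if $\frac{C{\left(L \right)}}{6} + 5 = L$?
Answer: $- \frac{143783934124}{13070823} \approx -11000.0$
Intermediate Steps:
$o{\left(J,T \right)} = -7 + J$
$H{\left(p,S \right)} = \frac{S + p}{-648 + p}$
$C{\left(L \right)} = -30 + 6 L$
$\left(\frac{-1628018 + 557099}{821721 - 127695} + H{\left(o{\left(-23,43 \right)},593 \right)}\right) + C{\left(-1828 \right)} = \left(\frac{-1628018 + 557099}{821721 - 127695} + \frac{593 - 30}{-648 - 30}\right) + \left(-30 + 6 \left(-1828\right)\right) = \left(- \frac{1070919}{694026} + \frac{593 - 30}{-648 - 30}\right) - 10998 = \left(\left(-1070919\right) \frac{1}{694026} + \frac{1}{-678} \cdot 563\right) - 10998 = \left(- \frac{118991}{77114} - \frac{563}{678}\right) - 10998 = - \frac{31022770}{13070823} - 10998 = - \frac{143783934124}{13070823}$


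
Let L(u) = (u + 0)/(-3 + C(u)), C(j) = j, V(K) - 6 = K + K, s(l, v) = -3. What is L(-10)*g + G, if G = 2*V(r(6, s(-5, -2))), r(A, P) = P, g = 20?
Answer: 200/13 ≈ 15.385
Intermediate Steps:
V(K) = 6 + 2*K (V(K) = 6 + (K + K) = 6 + 2*K)
G = 0 (G = 2*(6 + 2*(-3)) = 2*(6 - 6) = 2*0 = 0)
L(u) = u/(-3 + u) (L(u) = (u + 0)/(-3 + u) = u/(-3 + u))
L(-10)*g + G = -10/(-3 - 10)*20 + 0 = -10/(-13)*20 + 0 = -10*(-1/13)*20 + 0 = (10/13)*20 + 0 = 200/13 + 0 = 200/13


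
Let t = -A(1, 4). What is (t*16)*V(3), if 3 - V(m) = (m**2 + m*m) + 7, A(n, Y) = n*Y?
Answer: 1408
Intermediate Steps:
A(n, Y) = Y*n
t = -4 ≈ -4.0000
V(m) = -4 - 2*m**2 (V(m) = 3 - ((m**2 + m*m) + 7) = 3 - ((m**2 + m**2) + 7) = 3 - (2*m**2 + 7) = 3 - (7 + 2*m**2) = 3 + (-7 - 2*m**2) = -4 - 2*m**2)
(t*16)*V(3) = (-4*16)*(-4 - 2*3**2) = -64*(-4 - 2*9) = -64*(-4 - 18) = -64*(-22) = 1408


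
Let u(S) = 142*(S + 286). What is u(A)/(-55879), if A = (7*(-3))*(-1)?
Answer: -43594/55879 ≈ -0.78015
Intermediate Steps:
A = 21 (A = -21*(-1) = 21)
u(S) = 40612 + 142*S (u(S) = 142*(286 + S) = 40612 + 142*S)
u(A)/(-55879) = (40612 + 142*21)/(-55879) = (40612 + 2982)*(-1/55879) = 43594*(-1/55879) = -43594/55879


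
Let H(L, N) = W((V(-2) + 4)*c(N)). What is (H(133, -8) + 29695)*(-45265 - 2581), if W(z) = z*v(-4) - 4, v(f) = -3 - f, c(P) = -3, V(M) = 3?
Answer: -1419590820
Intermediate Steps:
W(z) = -4 + z (W(z) = z*(-3 - 1*(-4)) - 4 = z*(-3 + 4) - 4 = z*1 - 4 = z - 4 = -4 + z)
H(L, N) = -25 (H(L, N) = -4 + (3 + 4)*(-3) = -4 + 7*(-3) = -4 - 21 = -25)
(H(133, -8) + 29695)*(-45265 - 2581) = (-25 + 29695)*(-45265 - 2581) = 29670*(-47846) = -1419590820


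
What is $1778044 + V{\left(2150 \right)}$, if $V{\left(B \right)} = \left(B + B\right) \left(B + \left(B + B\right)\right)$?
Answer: $29513044$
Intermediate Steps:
$V{\left(B \right)} = 6 B^{2}$ ($V{\left(B \right)} = 2 B \left(B + 2 B\right) = 2 B 3 B = 6 B^{2}$)
$1778044 + V{\left(2150 \right)} = 1778044 + 6 \cdot 2150^{2} = 1778044 + 6 \cdot 4622500 = 1778044 + 27735000 = 29513044$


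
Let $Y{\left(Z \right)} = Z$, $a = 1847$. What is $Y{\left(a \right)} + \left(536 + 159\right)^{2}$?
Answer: $484872$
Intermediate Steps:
$Y{\left(a \right)} + \left(536 + 159\right)^{2} = 1847 + \left(536 + 159\right)^{2} = 1847 + 695^{2} = 1847 + 483025 = 484872$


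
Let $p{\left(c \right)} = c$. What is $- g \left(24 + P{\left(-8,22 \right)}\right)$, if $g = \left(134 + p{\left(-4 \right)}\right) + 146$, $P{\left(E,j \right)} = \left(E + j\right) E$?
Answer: $24288$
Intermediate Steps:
$P{\left(E,j \right)} = E \left(E + j\right)$
$g = 276$ ($g = \left(134 - 4\right) + 146 = 130 + 146 = 276$)
$- g \left(24 + P{\left(-8,22 \right)}\right) = - 276 \left(24 - 8 \left(-8 + 22\right)\right) = - 276 \left(24 - 112\right) = - 276 \left(-88\right) = \left(-1\right) \left(-24288\right) = 24288$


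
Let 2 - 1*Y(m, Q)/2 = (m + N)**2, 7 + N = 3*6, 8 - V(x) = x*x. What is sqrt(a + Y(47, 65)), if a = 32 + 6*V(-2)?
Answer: 2*I*sqrt(1667) ≈ 81.658*I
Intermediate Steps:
V(x) = 8 - x**2 (V(x) = 8 - x*x = 8 - x**2)
N = 11 (N = -7 + 3*6 = -7 + 18 = 11)
Y(m, Q) = 4 - 2*(11 + m)**2 (Y(m, Q) = 4 - 2*(m + 11)**2 = 4 - 2*(11 + m)**2)
a = 56 (a = 32 + 6*(8 - 1*(-2)**2) = 32 + 6*(8 - 1*4) = 32 + 6*(8 - 4) = 32 + 6*4 = 32 + 24 = 56)
sqrt(a + Y(47, 65)) = sqrt(56 + (4 - 2*(11 + 47)**2)) = sqrt(56 + (4 - 2*58**2)) = sqrt(56 + (4 - 2*3364)) = sqrt(56 + (4 - 6728)) = sqrt(56 - 6724) = sqrt(-6668) = 2*I*sqrt(1667)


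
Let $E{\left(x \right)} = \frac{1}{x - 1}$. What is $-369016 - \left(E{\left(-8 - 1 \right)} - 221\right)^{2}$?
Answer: $- \frac{41790121}{100} \approx -4.179 \cdot 10^{5}$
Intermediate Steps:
$E{\left(x \right)} = \frac{1}{-1 + x}$
$-369016 - \left(E{\left(-8 - 1 \right)} - 221\right)^{2} = -369016 - \left(\frac{1}{-1 - 9} - 221\right)^{2} = -369016 - \left(\frac{1}{-10} - 221\right)^{2} = -369016 - \left(- \frac{1}{10} - 221\right)^{2} = -369016 - \left(- \frac{2211}{10}\right)^{2} = -369016 - \frac{4888521}{100} = - \frac{41790121}{100}$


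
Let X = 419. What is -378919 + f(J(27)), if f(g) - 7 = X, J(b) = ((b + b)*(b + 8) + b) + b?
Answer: -378493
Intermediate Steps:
J(b) = 2*b + 2*b*(8 + b) (J(b) = ((2*b)*(8 + b) + b) + b = (2*b*(8 + b) + b) + b = (b + 2*b*(8 + b)) + b = 2*b + 2*b*(8 + b))
f(g) = 426 (f(g) = 7 + 419 = 426)
-378919 + f(J(27)) = -378919 + 426 = -378493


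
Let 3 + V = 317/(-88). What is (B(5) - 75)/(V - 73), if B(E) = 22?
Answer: 4664/7005 ≈ 0.66581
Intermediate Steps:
V = -581/88 (V = -3 + 317/(-88) = -3 + 317*(-1/88) = -3 - 317/88 = -581/88 ≈ -6.6023)
(B(5) - 75)/(V - 73) = (22 - 75)/(-581/88 - 73) = -53/(-7005/88) = -53*(-88/7005) = 4664/7005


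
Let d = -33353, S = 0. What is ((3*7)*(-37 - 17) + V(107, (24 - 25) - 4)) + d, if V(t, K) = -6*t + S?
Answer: -35129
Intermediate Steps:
V(t, K) = -6*t (V(t, K) = -6*t + 0 = -6*t)
((3*7)*(-37 - 17) + V(107, (24 - 25) - 4)) + d = ((3*7)*(-37 - 17) - 6*107) - 33353 = (21*(-54) - 642) - 33353 = (-1134 - 642) - 33353 = -1776 - 33353 = -35129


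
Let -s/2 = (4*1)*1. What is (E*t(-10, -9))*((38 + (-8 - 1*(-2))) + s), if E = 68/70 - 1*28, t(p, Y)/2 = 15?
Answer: -136224/7 ≈ -19461.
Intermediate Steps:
t(p, Y) = 30 (t(p, Y) = 2*15 = 30)
E = -946/35 (E = 68*(1/70) - 28 = 34/35 - 28 = -946/35 ≈ -27.029)
s = -8 (s = -2*4*1 = -8 ≈ -8.0000)
(E*t(-10, -9))*((38 + (-8 - 1*(-2))) + s) = (-946/35*30)*((38 + (-8 - 1*(-2))) - 8) = -5676*((38 + (-8 + 2)) - 8)/7 = -5676*((38 - 6) - 8)/7 = -5676*(32 - 8)/7 = -5676/7*24 = -136224/7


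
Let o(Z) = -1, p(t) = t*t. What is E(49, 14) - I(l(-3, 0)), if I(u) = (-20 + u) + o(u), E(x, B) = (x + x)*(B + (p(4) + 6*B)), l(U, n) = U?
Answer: 11196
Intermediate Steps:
p(t) = t²
E(x, B) = 2*x*(16 + 7*B) (E(x, B) = (x + x)*(B + (4² + 6*B)) = (2*x)*(B + (16 + 6*B)) = (2*x)*(16 + 7*B) = 2*x*(16 + 7*B))
I(u) = -21 + u (I(u) = (-20 + u) - 1 = -21 + u)
E(49, 14) - I(l(-3, 0)) = 2*49*(16 + 7*14) - (-21 - 3) = 2*49*(16 + 98) - 1*(-24) = 2*49*114 + 24 = 11172 + 24 = 11196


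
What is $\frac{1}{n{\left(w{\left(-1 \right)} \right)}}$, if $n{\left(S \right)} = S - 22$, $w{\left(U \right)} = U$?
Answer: $- \frac{1}{23} \approx -0.043478$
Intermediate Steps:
$n{\left(S \right)} = -22 + S$
$\frac{1}{n{\left(w{\left(-1 \right)} \right)}} = \frac{1}{-22 - 1} = \frac{1}{-23} = - \frac{1}{23}$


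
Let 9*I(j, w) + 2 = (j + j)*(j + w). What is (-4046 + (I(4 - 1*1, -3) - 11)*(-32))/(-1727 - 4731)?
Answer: 16591/29061 ≈ 0.57090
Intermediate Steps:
I(j, w) = -2/9 + 2*j*(j + w)/9 (I(j, w) = -2/9 + ((j + j)*(j + w))/9 = -2/9 + ((2*j)*(j + w))/9 = -2/9 + (2*j*(j + w))/9 = -2/9 + 2*j*(j + w)/9)
(-4046 + (I(4 - 1*1, -3) - 11)*(-32))/(-1727 - 4731) = (-4046 + ((-2/9 + 2*(4 - 1*1)**2/9 + (2/9)*(4 - 1*1)*(-3)) - 11)*(-32))/(-1727 - 4731) = (-4046 + ((-2/9 + 2*(4 - 1)**2/9 + (2/9)*(4 - 1)*(-3)) - 11)*(-32))/(-6458) = (-4046 + ((-2/9 + (2/9)*3**2 + (2/9)*3*(-3)) - 11)*(-32))*(-1/6458) = (-4046 + ((-2/9 + (2/9)*9 - 2) - 11)*(-32))*(-1/6458) = (-4046 + ((-2/9 + 2 - 2) - 11)*(-32))*(-1/6458) = (-4046 + (-2/9 - 11)*(-32))*(-1/6458) = (-4046 - 101/9*(-32))*(-1/6458) = (-4046 + 3232/9)*(-1/6458) = -33182/9*(-1/6458) = 16591/29061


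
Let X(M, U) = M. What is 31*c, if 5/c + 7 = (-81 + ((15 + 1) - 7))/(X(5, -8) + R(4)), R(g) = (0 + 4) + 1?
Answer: -775/71 ≈ -10.915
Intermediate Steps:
R(g) = 5 (R(g) = 4 + 1 = 5)
c = -25/71 (c = 5/(-7 + (-81 + ((15 + 1) - 7))/(5 + 5)) = 5/(-7 + (-81 + (16 - 7))/10) = 5/(-7 + (-81 + 9)*(⅒)) = 5/(-7 - 72*⅒) = 5/(-7 - 36/5) = 5/(-71/5) = 5*(-5/71) = -25/71 ≈ -0.35211)
31*c = 31*(-25/71) = -775/71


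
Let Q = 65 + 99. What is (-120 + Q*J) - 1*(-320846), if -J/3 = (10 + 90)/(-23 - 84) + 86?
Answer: 29839498/107 ≈ 2.7887e+5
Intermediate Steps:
Q = 164
J = -27306/107 (J = -3*((10 + 90)/(-23 - 84) + 86) = -3*(100/(-107) + 86) = -3*(100*(-1/107) + 86) = -3*(-100/107 + 86) = -3*9102/107 = -27306/107 ≈ -255.20)
(-120 + Q*J) - 1*(-320846) = (-120 + 164*(-27306/107)) - 1*(-320846) = (-120 - 4478184/107) + 320846 = -4491024/107 + 320846 = 29839498/107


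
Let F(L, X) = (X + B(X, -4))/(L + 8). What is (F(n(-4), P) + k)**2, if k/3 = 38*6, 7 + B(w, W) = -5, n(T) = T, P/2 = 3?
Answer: 1863225/4 ≈ 4.6581e+5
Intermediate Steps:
P = 6 (P = 2*3 = 6)
B(w, W) = -12 (B(w, W) = -7 - 5 = -12)
F(L, X) = (-12 + X)/(8 + L) (F(L, X) = (X - 12)/(L + 8) = (-12 + X)/(8 + L))
k = 684 (k = 3*(38*6) = 3*228 = 684)
(F(n(-4), P) + k)**2 = ((-12 + 6)/(8 - 4) + 684)**2 = (-6/4 + 684)**2 = ((1/4)*(-6) + 684)**2 = (-3/2 + 684)**2 = (1365/2)**2 = 1863225/4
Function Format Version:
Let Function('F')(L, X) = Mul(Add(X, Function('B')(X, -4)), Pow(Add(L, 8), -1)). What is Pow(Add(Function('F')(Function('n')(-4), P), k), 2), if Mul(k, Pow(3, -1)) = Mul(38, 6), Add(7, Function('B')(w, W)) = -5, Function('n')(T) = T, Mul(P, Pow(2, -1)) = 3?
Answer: Rational(1863225, 4) ≈ 4.6581e+5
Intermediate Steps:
P = 6 (P = Mul(2, 3) = 6)
Function('B')(w, W) = -12 (Function('B')(w, W) = Add(-7, -5) = -12)
Function('F')(L, X) = Mul(Pow(Add(8, L), -1), Add(-12, X)) (Function('F')(L, X) = Mul(Add(X, -12), Pow(Add(L, 8), -1)) = Mul(Add(-12, X), Pow(Add(8, L), -1)) = Mul(Pow(Add(8, L), -1), Add(-12, X)))
k = 684 (k = Mul(3, Mul(38, 6)) = Mul(3, 228) = 684)
Pow(Add(Function('F')(Function('n')(-4), P), k), 2) = Pow(Add(Mul(Pow(Add(8, -4), -1), Add(-12, 6)), 684), 2) = Pow(Add(Mul(Pow(4, -1), -6), 684), 2) = Pow(Add(Mul(Rational(1, 4), -6), 684), 2) = Pow(Add(Rational(-3, 2), 684), 2) = Pow(Rational(1365, 2), 2) = Rational(1863225, 4)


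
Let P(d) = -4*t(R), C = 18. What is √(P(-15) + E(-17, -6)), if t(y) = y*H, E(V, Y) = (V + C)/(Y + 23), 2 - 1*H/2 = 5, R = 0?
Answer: √17/17 ≈ 0.24254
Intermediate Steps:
H = -6 (H = 4 - 2*5 = 4 - 10 = -6)
E(V, Y) = (18 + V)/(23 + Y) (E(V, Y) = (V + 18)/(Y + 23) = (18 + V)/(23 + Y))
t(y) = -6*y (t(y) = y*(-6) = -6*y)
P(d) = 0 (P(d) = -(-24)*0 = -4*0 = 0)
√(P(-15) + E(-17, -6)) = √(0 + (18 - 17)/(23 - 6)) = √(0 + 1/17) = √(1/17) = √17/17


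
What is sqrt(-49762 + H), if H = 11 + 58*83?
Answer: 3*I*sqrt(4993) ≈ 211.98*I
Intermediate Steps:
H = 4825 (H = 11 + 4814 = 4825)
sqrt(-49762 + H) = sqrt(-49762 + 4825) = sqrt(-44937) = 3*I*sqrt(4993)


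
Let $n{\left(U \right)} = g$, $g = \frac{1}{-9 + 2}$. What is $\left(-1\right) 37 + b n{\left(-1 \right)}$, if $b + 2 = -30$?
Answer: $- \frac{227}{7} \approx -32.429$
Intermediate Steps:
$b = -32$ ($b = -2 - 30 = -32$)
$g = - \frac{1}{7}$ ($g = \frac{1}{-7} = - \frac{1}{7} \approx -0.14286$)
$n{\left(U \right)} = - \frac{1}{7}$
$\left(-1\right) 37 + b n{\left(-1 \right)} = \left(-1\right) 37 - - \frac{32}{7} = -37 + \frac{32}{7} = - \frac{227}{7}$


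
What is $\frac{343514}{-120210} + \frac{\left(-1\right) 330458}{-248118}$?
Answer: $- \frac{1264101402}{828507355} \approx -1.5258$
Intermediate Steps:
$\frac{343514}{-120210} + \frac{\left(-1\right) 330458}{-248118} = 343514 \left(- \frac{1}{120210}\right) - - \frac{165229}{124059} = - \frac{171757}{60105} + \frac{165229}{124059} = - \frac{1264101402}{828507355}$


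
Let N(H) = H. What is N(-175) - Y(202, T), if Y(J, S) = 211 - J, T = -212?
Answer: -184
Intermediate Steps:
N(-175) - Y(202, T) = -175 - (211 - 1*202) = -175 - (211 - 202) = -175 - 1*9 = -175 - 9 = -184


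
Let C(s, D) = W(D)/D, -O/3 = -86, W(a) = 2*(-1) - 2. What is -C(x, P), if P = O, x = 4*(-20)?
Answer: 2/129 ≈ 0.015504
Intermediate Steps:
W(a) = -4 (W(a) = -2 - 2 = -4)
O = 258 (O = -3*(-86) = 258)
x = -80
P = 258
C(s, D) = -4/D
-C(x, P) = -(-4)/258 = -1*(-2/129) = 2/129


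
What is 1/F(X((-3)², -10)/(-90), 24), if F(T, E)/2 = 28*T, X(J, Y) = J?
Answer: -5/28 ≈ -0.17857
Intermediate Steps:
F(T, E) = 56*T (F(T, E) = 2*(28*T) = 56*T)
1/F(X((-3)², -10)/(-90), 24) = 1/(56*((-3)²/(-90))) = 1/(56*(9*(-1/90))) = 1/(56*(-⅒)) = 1/(-28/5) = -5/28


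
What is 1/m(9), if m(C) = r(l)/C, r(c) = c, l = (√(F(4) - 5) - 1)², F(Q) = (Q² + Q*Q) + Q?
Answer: 9/(1 - √31)² ≈ 0.43136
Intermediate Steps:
F(Q) = Q + 2*Q² (F(Q) = (Q² + Q²) + Q = 2*Q² + Q = Q + 2*Q²)
l = (-1 + √31)² (l = (√(4*(1 + 2*4) - 5) - 1)² = (√(4*(1 + 8) - 5) - 1)² = (√(4*9 - 5) - 1)² = (√(36 - 5) - 1)² = (√31 - 1)² = (-1 + √31)² ≈ 20.864)
m(C) = (1 - √31)²/C
1/m(9) = 1/((1 - √31)²/9) = 9/(1 - √31)²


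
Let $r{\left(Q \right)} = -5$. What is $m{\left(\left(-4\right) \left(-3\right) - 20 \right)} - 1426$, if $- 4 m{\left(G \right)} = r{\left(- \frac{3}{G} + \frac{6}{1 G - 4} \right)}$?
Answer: $- \frac{5699}{4} \approx -1424.8$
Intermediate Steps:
$m{\left(G \right)} = \frac{5}{4}$ ($m{\left(G \right)} = \left(- \frac{1}{4}\right) \left(-5\right) = \frac{5}{4}$)
$m{\left(\left(-4\right) \left(-3\right) - 20 \right)} - 1426 = \frac{5}{4} - 1426 = - \frac{5699}{4}$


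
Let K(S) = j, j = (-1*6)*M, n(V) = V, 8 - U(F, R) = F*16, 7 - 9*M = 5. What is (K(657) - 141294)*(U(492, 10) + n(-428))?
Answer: 1171620904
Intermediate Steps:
M = 2/9 (M = 7/9 - 1/9*5 = 7/9 - 5/9 = 2/9 ≈ 0.22222)
U(F, R) = 8 - 16*F (U(F, R) = 8 - F*16 = 8 - 16*F)
j = -4/3 (j = -1*6*(2/9) = -6*2/9 = -4/3 ≈ -1.3333)
K(S) = -4/3
(K(657) - 141294)*(U(492, 10) + n(-428)) = (-4/3 - 141294)*((8 - 16*492) - 428) = -423886*((8 - 7872) - 428)/3 = -423886*(-7864 - 428)/3 = -423886/3*(-8292) = 1171620904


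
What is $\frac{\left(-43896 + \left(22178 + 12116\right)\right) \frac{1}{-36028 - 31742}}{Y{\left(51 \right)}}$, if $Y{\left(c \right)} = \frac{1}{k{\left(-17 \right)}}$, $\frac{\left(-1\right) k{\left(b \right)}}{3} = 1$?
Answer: $- \frac{4801}{11295} \approx -0.42506$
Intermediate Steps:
$k{\left(b \right)} = -3$ ($k{\left(b \right)} = \left(-3\right) 1 = -3$)
$Y{\left(c \right)} = - \frac{1}{3}$ ($Y{\left(c \right)} = \frac{1}{-3} = - \frac{1}{3}$)
$\frac{\left(-43896 + \left(22178 + 12116\right)\right) \frac{1}{-36028 - 31742}}{Y{\left(51 \right)}} = \frac{\left(-43896 + \left(22178 + 12116\right)\right) \frac{1}{-36028 - 31742}}{- \frac{1}{3}} = \frac{-43896 + 34294}{-67770} \left(-3\right) = \left(-9602\right) \left(- \frac{1}{67770}\right) \left(-3\right) = \frac{4801}{33885} \left(-3\right) = - \frac{4801}{11295}$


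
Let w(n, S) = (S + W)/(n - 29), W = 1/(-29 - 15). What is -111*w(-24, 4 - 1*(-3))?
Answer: 34077/2332 ≈ 14.613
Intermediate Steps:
W = -1/44 (W = 1/(-44) = -1/44 ≈ -0.022727)
w(n, S) = (-1/44 + S)/(-29 + n) (w(n, S) = (S - 1/44)/(n - 29) = (-1/44 + S)/(-29 + n))
-111*w(-24, 4 - 1*(-3)) = -111*(-1/44 + (4 - 1*(-3)))/(-29 - 24) = -111*(-1/44 + (4 + 3))/(-53) = -(-111)*(-1/44 + 7)/53 = -(-111)*307/(53*44) = -111*(-307/2332) = 34077/2332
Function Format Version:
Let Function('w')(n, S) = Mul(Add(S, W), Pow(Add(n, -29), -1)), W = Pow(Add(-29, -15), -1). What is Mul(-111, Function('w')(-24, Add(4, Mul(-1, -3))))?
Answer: Rational(34077, 2332) ≈ 14.613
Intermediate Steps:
W = Rational(-1, 44) (W = Pow(-44, -1) = Rational(-1, 44) ≈ -0.022727)
Function('w')(n, S) = Mul(Pow(Add(-29, n), -1), Add(Rational(-1, 44), S)) (Function('w')(n, S) = Mul(Add(S, Rational(-1, 44)), Pow(Add(n, -29), -1)) = Mul(Add(Rational(-1, 44), S), Pow(Add(-29, n), -1)) = Mul(Pow(Add(-29, n), -1), Add(Rational(-1, 44), S)))
Mul(-111, Function('w')(-24, Add(4, Mul(-1, -3)))) = Mul(-111, Mul(Pow(Add(-29, -24), -1), Add(Rational(-1, 44), Add(4, Mul(-1, -3))))) = Mul(-111, Mul(Pow(-53, -1), Add(Rational(-1, 44), Add(4, 3)))) = Mul(-111, Mul(Rational(-1, 53), Add(Rational(-1, 44), 7))) = Mul(-111, Mul(Rational(-1, 53), Rational(307, 44))) = Mul(-111, Rational(-307, 2332)) = Rational(34077, 2332)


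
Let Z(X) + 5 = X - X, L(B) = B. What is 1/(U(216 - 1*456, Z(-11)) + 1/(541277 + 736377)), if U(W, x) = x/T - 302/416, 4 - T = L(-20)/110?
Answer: -3056148368/5872734219 ≈ -0.52040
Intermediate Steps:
Z(X) = -5 (Z(X) = -5 + (X - X) = -5 + 0 = -5)
T = 46/11 (T = 4 - (-20)/110 = 4 - 1*(-2/11) = 4 + 2/11 = 46/11 ≈ 4.1818)
U(W, x) = -151/208 + 11*x/46 (U(W, x) = x/(46/11) - 302/416 = x*(11/46) - 302*1/416 = 11*x/46 - 151/208 = -151/208 + 11*x/46)
1/(U(216 - 1*456, Z(-11)) + 1/(541277 + 736377)) = 1/((-151/208 + (11/46)*(-5)) + 1/(541277 + 736377)) = 1/((-151/208 - 55/46) + 1/1277654) = 1/(-9193/4784 + 1/1277654) = 1/(-5872734219/3056148368) = -3056148368/5872734219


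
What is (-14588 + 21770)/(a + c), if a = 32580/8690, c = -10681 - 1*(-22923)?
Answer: 3120579/5320778 ≈ 0.58649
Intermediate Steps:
c = 12242 (c = -10681 + 22923 = 12242)
a = 3258/869 (a = 32580*(1/8690) = 3258/869 ≈ 3.7491)
(-14588 + 21770)/(a + c) = (-14588 + 21770)/(3258/869 + 12242) = 7182/(10641556/869) = 7182*(869/10641556) = 3120579/5320778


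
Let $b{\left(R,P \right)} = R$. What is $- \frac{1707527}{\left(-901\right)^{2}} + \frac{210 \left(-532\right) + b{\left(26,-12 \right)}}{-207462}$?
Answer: $- \frac{131786832790}{84208929531} \approx -1.565$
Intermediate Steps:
$- \frac{1707527}{\left(-901\right)^{2}} + \frac{210 \left(-532\right) + b{\left(26,-12 \right)}}{-207462} = - \frac{1707527}{\left(-901\right)^{2}} + \frac{210 \left(-532\right) + 26}{-207462} = - \frac{1707527}{811801} + \left(-111720 + 26\right) \left(- \frac{1}{207462}\right) = \left(-1707527\right) \frac{1}{811801} - - \frac{55847}{103731} = - \frac{1707527}{811801} + \frac{55847}{103731} = - \frac{131786832790}{84208929531}$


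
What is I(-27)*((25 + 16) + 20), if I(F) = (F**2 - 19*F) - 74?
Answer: 71248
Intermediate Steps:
I(F) = -74 + F**2 - 19*F
I(-27)*((25 + 16) + 20) = (-74 + (-27)**2 - 19*(-27))*((25 + 16) + 20) = (-74 + 729 + 513)*(41 + 20) = 1168*61 = 71248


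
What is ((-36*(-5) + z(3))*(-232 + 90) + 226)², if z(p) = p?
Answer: 663577600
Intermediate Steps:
((-36*(-5) + z(3))*(-232 + 90) + 226)² = ((-36*(-5) + 3)*(-232 + 90) + 226)² = ((180 + 3)*(-142) + 226)² = (183*(-142) + 226)² = (-25986 + 226)² = (-25760)² = 663577600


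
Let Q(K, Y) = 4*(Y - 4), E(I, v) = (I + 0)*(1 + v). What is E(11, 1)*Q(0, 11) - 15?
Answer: 601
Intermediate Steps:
E(I, v) = I*(1 + v)
Q(K, Y) = -16 + 4*Y (Q(K, Y) = 4*(-4 + Y) = -16 + 4*Y)
E(11, 1)*Q(0, 11) - 15 = (11*(1 + 1))*(-16 + 4*11) - 15 = (11*2)*(-16 + 44) - 15 = 22*28 - 15 = 616 - 15 = 601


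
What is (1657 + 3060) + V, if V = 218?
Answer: 4935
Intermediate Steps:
(1657 + 3060) + V = (1657 + 3060) + 218 = 4717 + 218 = 4935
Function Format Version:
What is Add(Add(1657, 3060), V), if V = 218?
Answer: 4935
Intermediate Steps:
Add(Add(1657, 3060), V) = Add(Add(1657, 3060), 218) = Add(4717, 218) = 4935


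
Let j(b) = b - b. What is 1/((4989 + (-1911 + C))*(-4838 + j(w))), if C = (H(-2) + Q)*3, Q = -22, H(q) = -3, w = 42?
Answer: -1/14528514 ≈ -6.8830e-8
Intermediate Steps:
C = -75 (C = (-3 - 22)*3 = -25*3 = -75)
j(b) = 0
1/((4989 + (-1911 + C))*(-4838 + j(w))) = 1/((4989 + (-1911 - 75))*(-4838 + 0)) = 1/((4989 - 1986)*(-4838)) = 1/(3003*(-4838)) = 1/(-14528514) = -1/14528514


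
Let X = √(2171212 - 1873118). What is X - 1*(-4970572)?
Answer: 4970572 + √298094 ≈ 4.9711e+6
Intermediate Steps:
X = √298094 ≈ 545.98
X - 1*(-4970572) = √298094 - 1*(-4970572) = √298094 + 4970572 = 4970572 + √298094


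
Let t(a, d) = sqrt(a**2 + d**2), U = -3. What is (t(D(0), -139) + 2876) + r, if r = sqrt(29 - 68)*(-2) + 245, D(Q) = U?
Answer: 3121 + sqrt(19330) - 2*I*sqrt(39) ≈ 3260.0 - 12.49*I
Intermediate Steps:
D(Q) = -3
r = 245 - 2*I*sqrt(39) (r = sqrt(-39)*(-2) + 245 = (I*sqrt(39))*(-2) + 245 = -2*I*sqrt(39) + 245 = 245 - 2*I*sqrt(39) ≈ 245.0 - 12.49*I)
(t(D(0), -139) + 2876) + r = (sqrt((-3)**2 + (-139)**2) + 2876) + (245 - 2*I*sqrt(39)) = (sqrt(9 + 19321) + 2876) + (245 - 2*I*sqrt(39)) = (sqrt(19330) + 2876) + (245 - 2*I*sqrt(39)) = (2876 + sqrt(19330)) + (245 - 2*I*sqrt(39)) = 3121 + sqrt(19330) - 2*I*sqrt(39)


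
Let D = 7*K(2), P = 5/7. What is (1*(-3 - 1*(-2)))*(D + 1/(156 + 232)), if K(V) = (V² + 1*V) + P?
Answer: -18237/388 ≈ -47.003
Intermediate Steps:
P = 5/7 (P = 5*(⅐) = 5/7 ≈ 0.71429)
K(V) = 5/7 + V + V² (K(V) = (V² + 1*V) + 5/7 = (V² + V) + 5/7 = (V + V²) + 5/7 = 5/7 + V + V²)
D = 47 (D = 7*(5/7 + 2 + 2²) = 7*(5/7 + 2 + 4) = 7*(47/7) = 47)
(1*(-3 - 1*(-2)))*(D + 1/(156 + 232)) = (1*(-3 - 1*(-2)))*(47 + 1/(156 + 232)) = (1*(-3 + 2))*(47 + 1/388) = (1*(-1))*(47 + 1/388) = -1*18237/388 = -18237/388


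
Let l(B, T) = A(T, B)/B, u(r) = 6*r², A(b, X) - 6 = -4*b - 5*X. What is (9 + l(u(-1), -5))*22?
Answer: 550/3 ≈ 183.33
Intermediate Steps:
A(b, X) = 6 - 5*X - 4*b (A(b, X) = 6 + (-4*b - 5*X) = 6 + (-5*X - 4*b) = 6 - 5*X - 4*b)
l(B, T) = (6 - 5*B - 4*T)/B
(9 + l(u(-1), -5))*22 = (9 + (6 - 30*(-1)² - 4*(-5))/((6*(-1)²)))*22 = (9 + (6 - 30 + 20)/((6*1)))*22 = (9 + (6 - 5*6 + 20)/6)*22 = (9 + (6 - 30 + 20)/6)*22 = (9 + (⅙)*(-4))*22 = (9 - ⅔)*22 = (25/3)*22 = 550/3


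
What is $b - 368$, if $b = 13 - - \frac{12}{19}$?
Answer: $- \frac{6733}{19} \approx -354.37$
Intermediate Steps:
$b = \frac{259}{19}$ ($b = 13 - \left(-12\right) \frac{1}{19} = 13 - - \frac{12}{19} = 13 + \frac{12}{19} = \frac{259}{19} \approx 13.632$)
$b - 368 = \frac{259}{19} - 368 = - \frac{6733}{19}$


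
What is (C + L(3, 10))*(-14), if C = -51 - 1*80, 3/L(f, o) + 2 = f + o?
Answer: 20132/11 ≈ 1830.2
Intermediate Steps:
L(f, o) = 3/(-2 + f + o) (L(f, o) = 3/(-2 + (f + o)) = 3/(-2 + f + o))
C = -131 (C = -51 - 80 = -131)
(C + L(3, 10))*(-14) = (-131 + 3/(-2 + 3 + 10))*(-14) = (-131 + 3/11)*(-14) = -1438/11*(-14) = 20132/11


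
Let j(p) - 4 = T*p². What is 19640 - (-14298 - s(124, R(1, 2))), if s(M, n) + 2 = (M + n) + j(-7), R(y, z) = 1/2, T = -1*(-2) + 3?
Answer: 68619/2 ≈ 34310.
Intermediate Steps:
T = 5 (T = 2 + 3 = 5)
R(y, z) = ½
j(p) = 4 + 5*p²
s(M, n) = 247 + M + n (s(M, n) = -2 + ((M + n) + (4 + 5*(-7)²)) = -2 + ((M + n) + (4 + 5*49)) = -2 + ((M + n) + (4 + 245)) = -2 + ((M + n) + 249) = -2 + (249 + M + n) = 247 + M + n)
19640 - (-14298 - s(124, R(1, 2))) = 19640 - (-14298 - (247 + 124 + ½)) = 19640 - (-14298 - 1*743/2) = 19640 - (-14298 - 743/2) = 19640 - 1*(-29339/2) = 19640 + 29339/2 = 68619/2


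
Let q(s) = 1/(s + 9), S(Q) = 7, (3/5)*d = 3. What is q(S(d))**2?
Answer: 1/256 ≈ 0.0039063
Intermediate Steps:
d = 5 (d = (5/3)*3 = 5)
q(s) = 1/(9 + s)
q(S(d))**2 = (1/(9 + 7))**2 = (1/16)**2 = 1/256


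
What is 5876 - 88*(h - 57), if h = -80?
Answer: 17932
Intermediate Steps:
5876 - 88*(h - 57) = 5876 - 88*(-80 - 57) = 5876 - 88*(-137) = 5876 + 12056 = 17932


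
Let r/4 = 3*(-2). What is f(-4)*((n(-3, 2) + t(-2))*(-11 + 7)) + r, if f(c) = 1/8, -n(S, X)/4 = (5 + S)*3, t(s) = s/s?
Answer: -25/2 ≈ -12.500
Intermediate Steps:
t(s) = 1
r = -24 (r = 4*(3*(-2)) = 4*(-6) = -24)
n(S, X) = -60 - 12*S (n(S, X) = -4*(5 + S)*3 = -4*(15 + 3*S) = -60 - 12*S)
f(c) = ⅛
f(-4)*((n(-3, 2) + t(-2))*(-11 + 7)) + r = (((-60 - 12*(-3)) + 1)*(-11 + 7))/8 - 24 = (((-60 + 36) + 1)*(-4))/8 - 24 = ((-24 + 1)*(-4))/8 - 24 = (-23*(-4))/8 - 24 = (⅛)*92 - 24 = 23/2 - 24 = -25/2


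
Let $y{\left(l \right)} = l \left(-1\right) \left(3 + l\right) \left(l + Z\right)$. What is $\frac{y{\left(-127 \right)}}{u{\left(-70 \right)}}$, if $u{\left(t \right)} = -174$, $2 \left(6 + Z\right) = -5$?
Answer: $- \frac{1066927}{87} \approx -12264.0$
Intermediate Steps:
$Z = - \frac{17}{2}$ ($Z = -6 + \frac{1}{2} \left(-5\right) = -6 - \frac{5}{2} = - \frac{17}{2} \approx -8.5$)
$y{\left(l \right)} = - l \left(3 + l\right) \left(- \frac{17}{2} + l\right)$ ($y{\left(l \right)} = l \left(-1\right) \left(3 + l\right) \left(l - \frac{17}{2}\right) = - l \left(3 + l\right) \left(- \frac{17}{2} + l\right)$)
$\frac{y{\left(-127 \right)}}{u{\left(-70 \right)}} = \frac{\frac{1}{2} \left(-127\right) \left(51 - 2 \left(-127\right)^{2} + 11 \left(-127\right)\right)}{-174} = \frac{1}{2} \left(-127\right) \left(51 - 32258 - 1397\right) \left(- \frac{1}{174}\right) = \frac{1}{2} \left(-127\right) \left(-33604\right) \left(- \frac{1}{174}\right) = 2133854 \left(- \frac{1}{174}\right) = - \frac{1066927}{87}$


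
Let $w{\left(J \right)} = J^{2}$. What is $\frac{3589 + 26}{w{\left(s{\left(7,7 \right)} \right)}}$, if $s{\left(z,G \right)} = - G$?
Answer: $\frac{3615}{49} \approx 73.776$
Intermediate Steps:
$\frac{3589 + 26}{w{\left(s{\left(7,7 \right)} \right)}} = \frac{3589 + 26}{\left(\left(-1\right) 7\right)^{2}} = \frac{3615}{\left(-7\right)^{2}} = \frac{3615}{49}$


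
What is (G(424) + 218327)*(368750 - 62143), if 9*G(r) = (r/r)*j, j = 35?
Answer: 602476009646/9 ≈ 6.6942e+10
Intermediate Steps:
G(r) = 35/9 (G(r) = ((r/r)*35)/9 = (1*35)/9 = (⅑)*35 = 35/9)
(G(424) + 218327)*(368750 - 62143) = (35/9 + 218327)*(368750 - 62143) = (1964978/9)*306607 = 602476009646/9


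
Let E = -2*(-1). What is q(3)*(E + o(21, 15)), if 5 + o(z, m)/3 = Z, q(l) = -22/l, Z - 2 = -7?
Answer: 616/3 ≈ 205.33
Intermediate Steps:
Z = -5 (Z = 2 - 7 = -5)
o(z, m) = -30 (o(z, m) = -15 + 3*(-5) = -15 - 15 = -30)
E = 2
q(3)*(E + o(21, 15)) = (-22/3)*(2 - 30) = -22*⅓*(-28) = -22/3*(-28) = 616/3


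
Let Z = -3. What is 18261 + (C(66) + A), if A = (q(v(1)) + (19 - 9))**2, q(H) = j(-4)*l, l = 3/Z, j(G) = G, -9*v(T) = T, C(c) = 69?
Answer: 18526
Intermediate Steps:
v(T) = -T/9
l = -1 (l = 3/(-3) = 3*(-1/3) = -1)
q(H) = 4 (q(H) = -4*(-1) = 4)
A = 196 (A = (4 + (19 - 9))**2 = (4 + 10)**2 = 14**2 = 196)
18261 + (C(66) + A) = 18261 + (69 + 196) = 18261 + 265 = 18526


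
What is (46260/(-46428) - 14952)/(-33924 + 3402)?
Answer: 19284381/39363206 ≈ 0.48991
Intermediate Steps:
(46260/(-46428) - 14952)/(-33924 + 3402) = (46260*(-1/46428) - 14952)/(-30522) = (-3855/3869 - 14952)*(-1/30522) = -57853143/3869*(-1/30522) = 19284381/39363206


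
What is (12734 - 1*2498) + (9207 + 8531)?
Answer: 27974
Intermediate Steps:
(12734 - 1*2498) + (9207 + 8531) = (12734 - 2498) + 17738 = 10236 + 17738 = 27974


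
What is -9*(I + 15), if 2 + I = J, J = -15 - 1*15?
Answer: 153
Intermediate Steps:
J = -30 (J = -15 - 15 = -30)
I = -32 (I = -2 - 30 = -32)
-9*(I + 15) = -9*(-32 + 15) = -9*(-17) = 153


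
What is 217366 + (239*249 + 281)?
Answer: 277158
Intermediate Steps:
217366 + (239*249 + 281) = 217366 + (59511 + 281) = 217366 + 59792 = 277158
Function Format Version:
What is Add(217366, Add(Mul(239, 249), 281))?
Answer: 277158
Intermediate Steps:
Add(217366, Add(Mul(239, 249), 281)) = Add(217366, Add(59511, 281)) = Add(217366, 59792) = 277158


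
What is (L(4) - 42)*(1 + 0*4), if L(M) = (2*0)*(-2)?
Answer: -42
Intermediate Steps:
L(M) = 0 (L(M) = 0*(-2) = 0)
(L(4) - 42)*(1 + 0*4) = (0 - 42)*(1 + 0*4) = -42*(1 + 0) = -42*1 = -42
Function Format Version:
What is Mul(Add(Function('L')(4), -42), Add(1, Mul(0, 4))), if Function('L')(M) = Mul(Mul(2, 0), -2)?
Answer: -42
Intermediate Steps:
Function('L')(M) = 0 (Function('L')(M) = Mul(0, -2) = 0)
Mul(Add(Function('L')(4), -42), Add(1, Mul(0, 4))) = Mul(Add(0, -42), Add(1, Mul(0, 4))) = Mul(-42, Add(1, 0)) = Mul(-42, 1) = -42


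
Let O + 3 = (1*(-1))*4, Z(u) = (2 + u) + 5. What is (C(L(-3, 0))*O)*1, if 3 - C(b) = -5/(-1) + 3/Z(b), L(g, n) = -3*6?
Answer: 133/11 ≈ 12.091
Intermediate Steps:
Z(u) = 7 + u
L(g, n) = -18
O = -7 (O = -3 + (1*(-1))*4 = -3 - 1*4 = -3 - 4 = -7)
C(b) = -2 - 3/(7 + b) (C(b) = 3 - (-5/(-1) + 3/(7 + b)) = 3 - (-5*(-1) + 3/(7 + b)) = 3 - (5 + 3/(7 + b)) = 3 + (-5 - 3/(7 + b)) = -2 - 3/(7 + b))
(C(L(-3, 0))*O)*1 = (((-17 - 2*(-18))/(7 - 18))*(-7))*1 = (((-17 + 36)/(-11))*(-7))*1 = (-1/11*19*(-7))*1 = -19/11*(-7)*1 = (133/11)*1 = 133/11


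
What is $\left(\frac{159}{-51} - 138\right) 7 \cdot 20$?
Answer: $- \frac{335860}{17} \approx -19756.0$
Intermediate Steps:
$\left(\frac{159}{-51} - 138\right) 7 \cdot 20 = \left(159 \left(- \frac{1}{51}\right) - 138\right) 140 = \left(- \frac{53}{17} - 138\right) 140 = \left(- \frac{2399}{17}\right) 140 = - \frac{335860}{17}$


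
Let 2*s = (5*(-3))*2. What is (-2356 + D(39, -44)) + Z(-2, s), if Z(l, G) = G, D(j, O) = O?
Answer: -2415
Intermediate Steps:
s = -15 (s = ((5*(-3))*2)/2 = (-15*2)/2 = (½)*(-30) = -15)
(-2356 + D(39, -44)) + Z(-2, s) = (-2356 - 44) - 15 = -2400 - 15 = -2415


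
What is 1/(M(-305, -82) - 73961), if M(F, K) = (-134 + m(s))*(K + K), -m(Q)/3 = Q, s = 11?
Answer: -1/46573 ≈ -2.1472e-5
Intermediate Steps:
m(Q) = -3*Q
M(F, K) = -334*K (M(F, K) = (-134 - 3*11)*(K + K) = (-134 - 33)*(2*K) = -334*K)
1/(M(-305, -82) - 73961) = 1/(-334*(-82) - 73961) = 1/(27388 - 73961) = 1/(-46573) = -1/46573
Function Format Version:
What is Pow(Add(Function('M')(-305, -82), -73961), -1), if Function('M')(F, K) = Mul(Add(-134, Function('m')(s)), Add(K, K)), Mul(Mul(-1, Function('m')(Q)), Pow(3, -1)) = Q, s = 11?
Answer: Rational(-1, 46573) ≈ -2.1472e-5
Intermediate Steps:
Function('m')(Q) = Mul(-3, Q)
Function('M')(F, K) = Mul(-334, K) (Function('M')(F, K) = Mul(Add(-134, Mul(-3, 11)), Add(K, K)) = Mul(Add(-134, -33), Mul(2, K)) = Mul(-167, Mul(2, K)) = Mul(-334, K))
Pow(Add(Function('M')(-305, -82), -73961), -1) = Pow(Add(Mul(-334, -82), -73961), -1) = Pow(Add(27388, -73961), -1) = Pow(-46573, -1) = Rational(-1, 46573)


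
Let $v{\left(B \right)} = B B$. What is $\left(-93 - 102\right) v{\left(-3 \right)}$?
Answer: $-1755$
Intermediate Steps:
$v{\left(B \right)} = B^{2}$
$\left(-93 - 102\right) v{\left(-3 \right)} = \left(-93 - 102\right) \left(-3\right)^{2} = \left(-195\right) 9 = -1755$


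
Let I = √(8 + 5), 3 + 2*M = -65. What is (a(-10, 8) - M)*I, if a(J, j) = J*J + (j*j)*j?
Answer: 646*√13 ≈ 2329.2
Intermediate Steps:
M = -34 (M = -3/2 + (½)*(-65) = -3/2 - 65/2 = -34)
a(J, j) = J² + j³ (a(J, j) = J² + j²*j = J² + j³)
I = √13 ≈ 3.6056
(a(-10, 8) - M)*I = (((-10)² + 8³) - 1*(-34))*√13 = ((100 + 512) + 34)*√13 = (612 + 34)*√13 = 646*√13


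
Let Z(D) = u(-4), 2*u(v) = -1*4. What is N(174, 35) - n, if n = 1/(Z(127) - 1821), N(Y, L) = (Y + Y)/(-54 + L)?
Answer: -634385/34637 ≈ -18.315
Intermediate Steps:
u(v) = -2 (u(v) = (-1*4)/2 = (½)*(-4) = -2)
Z(D) = -2
N(Y, L) = 2*Y/(-54 + L) (N(Y, L) = (2*Y)/(-54 + L) = 2*Y/(-54 + L))
n = -1/1823 (n = 1/(-2 - 1821) = 1/(-1823) = -1/1823 ≈ -0.00054855)
N(174, 35) - n = 2*174/(-54 + 35) - 1*(-1/1823) = 2*174/(-19) + 1/1823 = 2*174*(-1/19) + 1/1823 = -348/19 + 1/1823 = -634385/34637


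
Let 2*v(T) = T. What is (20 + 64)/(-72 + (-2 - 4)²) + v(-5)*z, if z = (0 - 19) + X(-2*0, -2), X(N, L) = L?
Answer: 301/6 ≈ 50.167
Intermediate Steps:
v(T) = T/2
z = -21 (z = (0 - 19) - 2 = -19 - 2 = -21)
(20 + 64)/(-72 + (-2 - 4)²) + v(-5)*z = (20 + 64)/(-72 + (-2 - 4)²) + ((½)*(-5))*(-21) = 84/(-72 + (-6)²) - 5/2*(-21) = 84/(-72 + 36) + 105/2 = 84/(-36) + 105/2 = 84*(-1/36) + 105/2 = -7/3 + 105/2 = 301/6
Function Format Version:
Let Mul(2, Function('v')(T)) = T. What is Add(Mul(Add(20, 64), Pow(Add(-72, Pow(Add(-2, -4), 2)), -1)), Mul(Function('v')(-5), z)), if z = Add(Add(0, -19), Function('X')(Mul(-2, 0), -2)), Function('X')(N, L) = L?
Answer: Rational(301, 6) ≈ 50.167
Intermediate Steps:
Function('v')(T) = Mul(Rational(1, 2), T)
z = -21 (z = Add(Add(0, -19), -2) = Add(-19, -2) = -21)
Add(Mul(Add(20, 64), Pow(Add(-72, Pow(Add(-2, -4), 2)), -1)), Mul(Function('v')(-5), z)) = Add(Mul(Add(20, 64), Pow(Add(-72, Pow(Add(-2, -4), 2)), -1)), Mul(Mul(Rational(1, 2), -5), -21)) = Add(Mul(84, Pow(Add(-72, Pow(-6, 2)), -1)), Mul(Rational(-5, 2), -21)) = Add(Mul(84, Pow(Add(-72, 36), -1)), Rational(105, 2)) = Add(Mul(84, Pow(-36, -1)), Rational(105, 2)) = Add(Mul(84, Rational(-1, 36)), Rational(105, 2)) = Add(Rational(-7, 3), Rational(105, 2)) = Rational(301, 6)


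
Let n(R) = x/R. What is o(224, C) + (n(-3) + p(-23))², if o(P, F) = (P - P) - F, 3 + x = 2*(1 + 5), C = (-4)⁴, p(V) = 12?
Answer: -175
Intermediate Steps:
C = 256
x = 9 (x = -3 + 2*(1 + 5) = -3 + 2*6 = -3 + 12 = 9)
n(R) = 9/R
o(P, F) = -F (o(P, F) = 0 - F = -F)
o(224, C) + (n(-3) + p(-23))² = -1*256 + (9/(-3) + 12)² = -256 + (9*(-⅓) + 12)² = -256 + (-3 + 12)² = -256 + 9² = -256 + 81 = -175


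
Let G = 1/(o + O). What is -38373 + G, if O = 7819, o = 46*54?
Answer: -395357018/10303 ≈ -38373.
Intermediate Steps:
o = 2484
G = 1/10303 (G = 1/(2484 + 7819) = 1/10303 ≈ 9.7059e-5)
-38373 + G = -38373 + 1/10303 = -395357018/10303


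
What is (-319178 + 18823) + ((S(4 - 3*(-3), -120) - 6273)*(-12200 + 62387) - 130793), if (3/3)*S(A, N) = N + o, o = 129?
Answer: -314802516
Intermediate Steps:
S(A, N) = 129 + N (S(A, N) = N + 129 = 129 + N)
(-319178 + 18823) + ((S(4 - 3*(-3), -120) - 6273)*(-12200 + 62387) - 130793) = (-319178 + 18823) + (((129 - 120) - 6273)*(-12200 + 62387) - 130793) = -300355 + ((9 - 6273)*50187 - 130793) = -300355 + (-6264*50187 - 130793) = -300355 + (-314371368 - 130793) = -300355 - 314502161 = -314802516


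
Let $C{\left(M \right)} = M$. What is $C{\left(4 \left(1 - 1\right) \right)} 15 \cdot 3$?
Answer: $0$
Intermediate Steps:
$C{\left(4 \left(1 - 1\right) \right)} 15 \cdot 3 = 4 \left(1 - 1\right) 15 \cdot 3 = 4 \cdot 0 \cdot 15 \cdot 3 = 0 \cdot 15 \cdot 3 = 0 \cdot 3 = 0$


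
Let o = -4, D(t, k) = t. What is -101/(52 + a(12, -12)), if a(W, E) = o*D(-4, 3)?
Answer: -101/68 ≈ -1.4853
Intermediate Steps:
a(W, E) = 16 (a(W, E) = -4*(-4) = 16)
-101/(52 + a(12, -12)) = -101/(52 + 16) = -101/68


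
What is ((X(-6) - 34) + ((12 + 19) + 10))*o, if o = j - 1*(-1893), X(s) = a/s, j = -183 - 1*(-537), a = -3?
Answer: 33705/2 ≈ 16853.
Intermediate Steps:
j = 354 (j = -183 + 537 = 354)
X(s) = -3/s
o = 2247 (o = 354 - 1*(-1893) = 354 + 1893 = 2247)
((X(-6) - 34) + ((12 + 19) + 10))*o = ((-3/(-6) - 34) + ((12 + 19) + 10))*2247 = ((-3*(-⅙) - 34) + (31 + 10))*2247 = ((½ - 34) + 41)*2247 = (-67/2 + 41)*2247 = (15/2)*2247 = 33705/2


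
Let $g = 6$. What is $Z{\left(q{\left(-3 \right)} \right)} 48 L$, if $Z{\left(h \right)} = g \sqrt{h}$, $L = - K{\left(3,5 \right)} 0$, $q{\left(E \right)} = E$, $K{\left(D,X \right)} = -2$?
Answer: $0$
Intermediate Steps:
$L = 0$ ($L = \left(-1\right) \left(-2\right) 0 = 2 \cdot 0 = 0$)
$Z{\left(h \right)} = 6 \sqrt{h}$
$Z{\left(q{\left(-3 \right)} \right)} 48 L = 6 \sqrt{-3} \cdot 48 \cdot 0 = 6 i \sqrt{3} \cdot 48 \cdot 0 = 288 i \sqrt{3} \cdot 0 = 0$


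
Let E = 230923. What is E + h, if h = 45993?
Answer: 276916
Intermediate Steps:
E + h = 230923 + 45993 = 276916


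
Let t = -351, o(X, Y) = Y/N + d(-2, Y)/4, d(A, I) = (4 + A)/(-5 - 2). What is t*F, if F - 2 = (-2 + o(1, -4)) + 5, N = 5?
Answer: -101439/70 ≈ -1449.1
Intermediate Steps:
d(A, I) = -4/7 - A/7 (d(A, I) = (4 + A)/(-7) = (4 + A)*(-⅐) = -4/7 - A/7)
o(X, Y) = -1/14 + Y/5 (o(X, Y) = Y/5 + (-4/7 - ⅐*(-2))/4 = Y*(⅕) + (-4/7 + 2/7)*(¼) = Y/5 - 2/7*¼ = Y/5 - 1/14 = -1/14 + Y/5)
F = 289/70 (F = 2 + ((-2 + (-1/14 + (⅕)*(-4))) + 5) = 2 + ((-2 + (-1/14 - ⅘)) + 5) = 2 + ((-2 - 61/70) + 5) = 2 + (-201/70 + 5) = 2 + 149/70 = 289/70 ≈ 4.1286)
t*F = -351*289/70 = -101439/70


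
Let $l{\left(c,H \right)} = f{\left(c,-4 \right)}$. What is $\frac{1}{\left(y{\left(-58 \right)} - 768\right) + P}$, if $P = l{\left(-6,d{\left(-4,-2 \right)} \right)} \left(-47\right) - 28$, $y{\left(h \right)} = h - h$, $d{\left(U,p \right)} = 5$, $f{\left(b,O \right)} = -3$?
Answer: $- \frac{1}{655} \approx -0.0015267$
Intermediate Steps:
$l{\left(c,H \right)} = -3$
$y{\left(h \right)} = 0$
$P = 113$ ($P = \left(-3\right) \left(-47\right) - 28 = 141 - 28 = 113$)
$\frac{1}{\left(y{\left(-58 \right)} - 768\right) + P} = \frac{1}{\left(0 - 768\right) + 113} = \frac{1}{-768 + 113} = \frac{1}{-655} = - \frac{1}{655}$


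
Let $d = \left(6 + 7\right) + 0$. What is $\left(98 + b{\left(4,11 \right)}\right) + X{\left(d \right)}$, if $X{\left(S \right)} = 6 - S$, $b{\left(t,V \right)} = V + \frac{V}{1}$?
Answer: $113$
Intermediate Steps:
$b{\left(t,V \right)} = 2 V$ ($b{\left(t,V \right)} = V + V 1 = V + V = 2 V$)
$d = 13$ ($d = 13 + 0 = 13$)
$\left(98 + b{\left(4,11 \right)}\right) + X{\left(d \right)} = \left(98 + 2 \cdot 11\right) + \left(6 - 13\right) = \left(98 + 22\right) + \left(6 - 13\right) = 120 - 7 = 113$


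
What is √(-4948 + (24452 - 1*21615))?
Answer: I*√2111 ≈ 45.946*I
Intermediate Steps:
√(-4948 + (24452 - 1*21615)) = √(-4948 + (24452 - 21615)) = √(-4948 + 2837) = √(-2111) = I*√2111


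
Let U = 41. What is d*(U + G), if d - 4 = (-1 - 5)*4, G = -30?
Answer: -220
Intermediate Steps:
d = -20 (d = 4 + (-1 - 5)*4 = 4 - 6*4 = 4 - 24 = -20)
d*(U + G) = -20*(41 - 30) = -20*11 = -220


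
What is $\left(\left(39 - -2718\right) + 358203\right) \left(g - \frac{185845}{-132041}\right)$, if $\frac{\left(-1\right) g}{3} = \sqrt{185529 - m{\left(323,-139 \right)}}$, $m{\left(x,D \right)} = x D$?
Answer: $\frac{67082611200}{132041} - 1082880 \sqrt{230426} \approx -5.193 \cdot 10^{8}$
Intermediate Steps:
$m{\left(x,D \right)} = D x$
$g = - 3 \sqrt{230426}$ ($g = - 3 \sqrt{185529 - \left(-139\right) 323} = - 3 \sqrt{185529 - -44897} = - 3 \sqrt{185529 + 44897} = - 3 \sqrt{230426} \approx -1440.1$)
$\left(\left(39 - -2718\right) + 358203\right) \left(g - \frac{185845}{-132041}\right) = \left(\left(39 - -2718\right) + 358203\right) \left(- 3 \sqrt{230426} - \frac{185845}{-132041}\right) = \left(\left(39 + 2718\right) + 358203\right) \left(- 3 \sqrt{230426} - - \frac{185845}{132041}\right) = \left(2757 + 358203\right) \left(- 3 \sqrt{230426} + \frac{185845}{132041}\right) = 360960 \left(\frac{185845}{132041} - 3 \sqrt{230426}\right) = \frac{67082611200}{132041} - 1082880 \sqrt{230426}$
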